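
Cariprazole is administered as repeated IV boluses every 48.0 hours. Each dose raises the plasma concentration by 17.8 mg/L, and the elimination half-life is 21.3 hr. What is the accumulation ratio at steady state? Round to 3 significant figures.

k = ln 2 / 21.3 = 0.03254 hr⁻¹
Fraction remaining after one interval: e^(−kτ) = e^(−0.03254 × 48.0) = 0.2097
R = 1 / (1 − 0.2097) = 1 / 0.7903 ≈ 1.27

1.27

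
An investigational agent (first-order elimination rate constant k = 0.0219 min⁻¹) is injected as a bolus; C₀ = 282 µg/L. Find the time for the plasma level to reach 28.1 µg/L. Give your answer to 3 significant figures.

C(t) = C₀ e^(−kt)  ⇒  t = ln(C₀/C) / k
t = ln(282/28.1) / 0.02190 = 2.306 / 0.02190 ≈ 105 minutes

105 minutes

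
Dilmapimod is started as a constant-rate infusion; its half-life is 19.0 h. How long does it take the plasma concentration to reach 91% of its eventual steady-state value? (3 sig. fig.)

66.0 hours

k = ln 2 / 19.0 = 0.03648 h⁻¹
f = 1 − e^(−kt)  ⇒  t = −ln(1 − f) / k
t = −ln(1 − 0.91) / 0.03648 = 2.408 / 0.03648 ≈ 66.0 hours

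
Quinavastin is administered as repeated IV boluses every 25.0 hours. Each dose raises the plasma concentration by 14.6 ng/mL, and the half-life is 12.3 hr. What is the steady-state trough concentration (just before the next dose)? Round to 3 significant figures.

k = ln 2 / 12.3 = 0.05635 hr⁻¹
Fraction remaining after one interval: e^(−kτ) = e^(−0.05635 × 25.0) = 0.2444
R = 1 / (1 − 0.2444) = 1.324
Css,max = 14.6 × 1.324 = 19.32 ng/mL
Css,min = Css,max × e^(−kτ) = 19.32 × 0.2444 ≈ 4.72 ng/mL

4.72 ng/mL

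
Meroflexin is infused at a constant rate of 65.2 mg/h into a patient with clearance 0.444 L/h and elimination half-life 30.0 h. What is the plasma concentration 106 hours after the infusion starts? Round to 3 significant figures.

134 mg/L

Css = rate / CL = 65.2 / 0.444 = 146.8 mg/L
k = ln 2 / 30.0 = 0.02310 h⁻¹
C(t) = Css (1 − e^(−kt)) = 146.8 × (1 − e^(−2.449)) = 146.8 × 0.9136 ≈ 134 mg/L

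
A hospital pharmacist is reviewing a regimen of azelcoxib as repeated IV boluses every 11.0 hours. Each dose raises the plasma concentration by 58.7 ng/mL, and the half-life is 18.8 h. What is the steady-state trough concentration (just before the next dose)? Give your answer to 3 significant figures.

k = ln 2 / 18.8 = 0.03687 h⁻¹
Fraction remaining after one interval: e^(−kτ) = e^(−0.03687 × 11.0) = 0.6666
R = 1 / (1 − 0.6666) = 2.999
Css,max = 58.7 × 2.999 = 176.1 ng/mL
Css,min = Css,max × e^(−kτ) = 176.1 × 0.6666 ≈ 117 ng/mL

117 ng/mL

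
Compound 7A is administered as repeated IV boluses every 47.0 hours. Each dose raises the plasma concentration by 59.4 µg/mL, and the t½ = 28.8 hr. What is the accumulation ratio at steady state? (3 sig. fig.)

1.48

k = ln 2 / 28.8 = 0.02407 hr⁻¹
Fraction remaining after one interval: e^(−kτ) = e^(−0.02407 × 47.0) = 0.3227
R = 1 / (1 − 0.3227) = 1 / 0.6773 ≈ 1.48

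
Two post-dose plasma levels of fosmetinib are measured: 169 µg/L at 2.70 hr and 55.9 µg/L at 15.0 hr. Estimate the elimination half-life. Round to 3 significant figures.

7.71 hours

k = ln(C₁/C₂) / (t₂ − t₁) = ln(169/55.9) / (15.0 − 2.70)
  = 1.106 / 12.30 = 0.08995 hr⁻¹
t½ = ln 2 / k = ln 2 / 0.08995 ≈ 7.71 hours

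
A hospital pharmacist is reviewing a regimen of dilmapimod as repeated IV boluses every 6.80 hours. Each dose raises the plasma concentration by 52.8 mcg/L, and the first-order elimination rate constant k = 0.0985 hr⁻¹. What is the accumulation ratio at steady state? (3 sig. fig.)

Fraction remaining after one interval: e^(−kτ) = e^(−0.09850 × 6.80) = 0.5118
R = 1 / (1 − 0.5118) = 1 / 0.4882 ≈ 2.05

2.05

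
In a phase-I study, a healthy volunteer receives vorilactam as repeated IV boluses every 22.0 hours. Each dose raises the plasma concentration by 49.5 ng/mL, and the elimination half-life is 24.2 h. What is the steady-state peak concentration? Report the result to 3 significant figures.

k = ln 2 / 24.2 = 0.02864 h⁻¹
Fraction remaining after one interval: e^(−kτ) = e^(−0.02864 × 22.0) = 0.5325
R = 1 / (1 − 0.5325) = 2.139
Css,max = 49.5 × 2.139 ≈ 106 ng/mL

106 ng/mL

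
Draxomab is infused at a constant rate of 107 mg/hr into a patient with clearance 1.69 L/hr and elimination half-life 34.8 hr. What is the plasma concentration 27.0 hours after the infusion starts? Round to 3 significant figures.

26.3 µg/mL

Css = rate / CL = 107 / 1.69 = 63.31 µg/mL
k = ln 2 / 34.8 = 0.01992 hr⁻¹
C(t) = Css (1 − e^(−kt)) = 63.31 × (1 − e^(−0.5378)) = 63.31 × 0.4160 ≈ 26.3 µg/mL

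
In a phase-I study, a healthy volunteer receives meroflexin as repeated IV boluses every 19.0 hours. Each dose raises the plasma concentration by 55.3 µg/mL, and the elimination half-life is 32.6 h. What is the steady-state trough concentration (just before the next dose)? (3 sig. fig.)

111 µg/mL

k = ln 2 / 32.6 = 0.02126 h⁻¹
Fraction remaining after one interval: e^(−kτ) = e^(−0.02126 × 19.0) = 0.6677
R = 1 / (1 − 0.6677) = 3.009
Css,max = 55.3 × 3.009 = 166.4 µg/mL
Css,min = Css,max × e^(−kτ) = 166.4 × 0.6677 ≈ 111 µg/mL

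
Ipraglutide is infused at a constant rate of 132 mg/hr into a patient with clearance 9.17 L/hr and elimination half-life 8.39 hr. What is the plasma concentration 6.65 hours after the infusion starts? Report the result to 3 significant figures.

6.08 µg/mL

Css = rate / CL = 132 / 9.17 = 14.39 µg/mL
k = ln 2 / 8.39 = 0.08262 hr⁻¹
C(t) = Css (1 − e^(−kt)) = 14.39 × (1 − e^(−0.5494)) = 14.39 × 0.4227 ≈ 6.08 µg/mL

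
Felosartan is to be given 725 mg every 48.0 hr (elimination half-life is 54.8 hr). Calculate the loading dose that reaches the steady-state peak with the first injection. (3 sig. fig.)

k = ln 2 / 54.8 = 0.01265 hr⁻¹
Accumulation ratio R = 1 / (1 − e^(−kτ)) = 1 / (1 − e^(−0.01265×48.0)) = 1 / (1 − 0.5449) = 2.197
Loading dose = maintenance dose × R = 725 × 2.197 ≈ 1590 mg

1590 mg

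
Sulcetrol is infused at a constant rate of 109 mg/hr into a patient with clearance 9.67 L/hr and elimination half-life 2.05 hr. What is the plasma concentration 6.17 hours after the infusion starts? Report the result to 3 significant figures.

Css = rate / CL = 109 / 9.67 = 11.27 mg/L
k = ln 2 / 2.05 = 0.3381 hr⁻¹
C(t) = Css (1 − e^(−kt)) = 11.27 × (1 − e^(−2.086)) = 11.27 × 0.8758 ≈ 9.87 mg/L

9.87 mg/L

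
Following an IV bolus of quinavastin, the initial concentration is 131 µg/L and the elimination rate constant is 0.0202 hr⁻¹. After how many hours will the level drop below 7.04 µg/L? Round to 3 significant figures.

145 hours

C(t) = C₀ e^(−kt)  ⇒  t = ln(C₀/C) / k
t = ln(131/7.04) / 0.02020 = 2.924 / 0.02020 ≈ 145 hours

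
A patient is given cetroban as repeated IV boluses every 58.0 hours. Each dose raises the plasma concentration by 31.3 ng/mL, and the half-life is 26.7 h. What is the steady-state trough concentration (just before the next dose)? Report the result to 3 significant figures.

8.92 ng/mL

k = ln 2 / 26.7 = 0.02596 h⁻¹
Fraction remaining after one interval: e^(−kτ) = e^(−0.02596 × 58.0) = 0.2219
R = 1 / (1 − 0.2219) = 1.285
Css,max = 31.3 × 1.285 = 40.22 ng/mL
Css,min = Css,max × e^(−kτ) = 40.22 × 0.2219 ≈ 8.92 ng/mL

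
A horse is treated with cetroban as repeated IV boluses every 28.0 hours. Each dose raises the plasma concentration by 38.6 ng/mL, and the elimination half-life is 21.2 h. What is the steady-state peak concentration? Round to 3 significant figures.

64.4 ng/mL

k = ln 2 / 21.2 = 0.03270 h⁻¹
Fraction remaining after one interval: e^(−kτ) = e^(−0.03270 × 28.0) = 0.4003
R = 1 / (1 − 0.4003) = 1.668
Css,max = 38.6 × 1.668 ≈ 64.4 ng/mL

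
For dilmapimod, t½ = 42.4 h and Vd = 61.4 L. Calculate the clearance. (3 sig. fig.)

1.00 L/h

k = ln 2 / t½ = ln 2 / 42.4 = 0.01635 h⁻¹
CL = k · V = 0.01635 × 61.4 ≈ 1.00 L/h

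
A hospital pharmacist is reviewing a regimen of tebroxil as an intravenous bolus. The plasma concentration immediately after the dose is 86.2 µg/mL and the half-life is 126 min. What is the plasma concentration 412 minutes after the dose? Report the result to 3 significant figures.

k = ln 2 / 126 = 0.005501 min⁻¹
C(t) = C₀ e^(−kt) = 86.2 × e^(−0.005501 × 412) = 86.2 × e^(−2.266) = 86.2 × 0.1037 ≈ 8.94 µg/mL

8.94 µg/mL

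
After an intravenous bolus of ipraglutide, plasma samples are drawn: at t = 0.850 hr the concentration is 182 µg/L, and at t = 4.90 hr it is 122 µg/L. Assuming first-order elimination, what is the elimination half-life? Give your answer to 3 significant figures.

k = ln(C₁/C₂) / (t₂ − t₁) = ln(182/122) / (4.90 − 0.850)
  = 0.4000 / 4.050 = 0.09876 hr⁻¹
t½ = ln 2 / k = ln 2 / 0.09876 ≈ 7.02 hours

7.02 hours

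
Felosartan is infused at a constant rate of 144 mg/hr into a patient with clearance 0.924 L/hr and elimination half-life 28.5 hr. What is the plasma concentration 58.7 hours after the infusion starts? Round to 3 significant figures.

Css = rate / CL = 144 / 0.924 = 155.8 µg/mL
k = ln 2 / 28.5 = 0.02432 hr⁻¹
C(t) = Css (1 − e^(−kt)) = 155.8 × (1 − e^(−1.428)) = 155.8 × 0.7601 ≈ 118 µg/mL

118 µg/mL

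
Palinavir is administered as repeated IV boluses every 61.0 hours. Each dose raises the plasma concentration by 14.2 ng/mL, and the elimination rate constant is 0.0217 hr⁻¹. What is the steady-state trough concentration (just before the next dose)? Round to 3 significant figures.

Fraction remaining after one interval: e^(−kτ) = e^(−0.02170 × 61.0) = 0.2661
R = 1 / (1 − 0.2661) = 1.363
Css,max = 14.2 × 1.363 = 19.35 ng/mL
Css,min = Css,max × e^(−kτ) = 19.35 × 0.2661 ≈ 5.15 ng/mL

5.15 ng/mL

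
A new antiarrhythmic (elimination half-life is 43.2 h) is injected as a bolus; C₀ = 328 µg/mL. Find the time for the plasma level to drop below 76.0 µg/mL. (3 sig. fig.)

91.1 hours

k = ln 2 / 43.2 = 0.01605 h⁻¹
C(t) = C₀ e^(−kt)  ⇒  t = ln(C₀/C) / k
t = ln(328/76.0) / 0.01605 = 1.462 / 0.01605 ≈ 91.1 hours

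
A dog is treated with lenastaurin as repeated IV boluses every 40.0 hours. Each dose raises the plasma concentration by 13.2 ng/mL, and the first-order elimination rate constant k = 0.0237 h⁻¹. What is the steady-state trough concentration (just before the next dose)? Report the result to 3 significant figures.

8.35 ng/mL

Fraction remaining after one interval: e^(−kτ) = e^(−0.02370 × 40.0) = 0.3875
R = 1 / (1 − 0.3875) = 1.633
Css,max = 13.2 × 1.633 = 21.55 ng/mL
Css,min = Css,max × e^(−kτ) = 21.55 × 0.3875 ≈ 8.35 ng/mL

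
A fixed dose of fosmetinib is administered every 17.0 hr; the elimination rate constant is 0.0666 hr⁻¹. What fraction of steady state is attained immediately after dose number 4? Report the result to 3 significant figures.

f_n = 1 − e^(−nkτ) = 1 − e^(−4 × 0.06660 × 17.0) = 1 − e^(−4.529) = 1 − 0.01079 ≈ 0.989

0.989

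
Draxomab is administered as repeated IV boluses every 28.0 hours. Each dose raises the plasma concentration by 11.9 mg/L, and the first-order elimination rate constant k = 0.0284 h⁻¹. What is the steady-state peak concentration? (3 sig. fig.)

Fraction remaining after one interval: e^(−kτ) = e^(−0.02840 × 28.0) = 0.4515
R = 1 / (1 − 0.4515) = 1.823
Css,max = 11.9 × 1.823 ≈ 21.7 mg/L

21.7 mg/L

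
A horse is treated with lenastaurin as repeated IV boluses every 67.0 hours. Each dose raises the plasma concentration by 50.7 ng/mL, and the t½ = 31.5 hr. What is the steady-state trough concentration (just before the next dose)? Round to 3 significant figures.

15.1 ng/mL

k = ln 2 / 31.5 = 0.02200 hr⁻¹
Fraction remaining after one interval: e^(−kτ) = e^(−0.02200 × 67.0) = 0.2289
R = 1 / (1 − 0.2289) = 1.297
Css,max = 50.7 × 1.297 = 65.75 ng/mL
Css,min = Css,max × e^(−kτ) = 65.75 × 0.2289 ≈ 15.1 ng/mL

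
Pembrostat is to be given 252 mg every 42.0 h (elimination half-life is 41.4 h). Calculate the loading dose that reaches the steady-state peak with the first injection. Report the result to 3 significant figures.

k = ln 2 / 41.4 = 0.01674 h⁻¹
Accumulation ratio R = 1 / (1 − e^(−kτ)) = 1 / (1 − e^(−0.01674×42.0)) = 1 / (1 − 0.4950) = 1.980
Loading dose = maintenance dose × R = 252 × 1.980 ≈ 499 mg

499 mg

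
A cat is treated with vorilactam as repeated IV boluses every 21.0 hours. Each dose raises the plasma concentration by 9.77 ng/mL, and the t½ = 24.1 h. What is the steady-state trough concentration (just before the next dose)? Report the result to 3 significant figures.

11.8 ng/mL

k = ln 2 / 24.1 = 0.02876 h⁻¹
Fraction remaining after one interval: e^(−kτ) = e^(−0.02876 × 21.0) = 0.5466
R = 1 / (1 − 0.5466) = 2.206
Css,max = 9.77 × 2.206 = 21.55 ng/mL
Css,min = Css,max × e^(−kτ) = 21.55 × 0.5466 ≈ 11.8 ng/mL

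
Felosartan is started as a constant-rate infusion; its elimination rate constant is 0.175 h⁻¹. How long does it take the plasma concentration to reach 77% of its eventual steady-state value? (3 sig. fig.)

8.40 hours

f = 1 − e^(−kt)  ⇒  t = −ln(1 − f) / k
t = −ln(1 − 0.77) / 0.1750 = 1.470 / 0.1750 ≈ 8.40 hours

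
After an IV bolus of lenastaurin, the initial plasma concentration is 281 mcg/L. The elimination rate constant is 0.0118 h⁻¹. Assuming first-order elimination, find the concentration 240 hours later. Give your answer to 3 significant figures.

C(t) = C₀ e^(−kt) = 281 × e^(−0.01180 × 240) = 281 × e^(−2.832) = 281 × 0.05889 ≈ 16.5 mcg/L

16.5 mcg/L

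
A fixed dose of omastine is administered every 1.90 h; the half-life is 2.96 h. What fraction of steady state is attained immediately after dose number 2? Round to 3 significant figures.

k = ln 2 / 2.96 = 0.2342 h⁻¹
f_n = 1 − e^(−nkτ) = 1 − e^(−2 × 0.2342 × 1.90) = 1 − e^(−0.8899) = 1 − 0.4107 ≈ 0.589

0.589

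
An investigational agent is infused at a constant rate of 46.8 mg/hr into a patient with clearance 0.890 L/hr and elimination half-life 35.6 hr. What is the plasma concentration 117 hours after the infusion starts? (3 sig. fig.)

Css = rate / CL = 46.8 / 0.890 = 52.58 mg/L
k = ln 2 / 35.6 = 0.01947 hr⁻¹
C(t) = Css (1 − e^(−kt)) = 52.58 × (1 − e^(−2.278)) = 52.58 × 0.8975 ≈ 47.2 mg/L

47.2 mg/L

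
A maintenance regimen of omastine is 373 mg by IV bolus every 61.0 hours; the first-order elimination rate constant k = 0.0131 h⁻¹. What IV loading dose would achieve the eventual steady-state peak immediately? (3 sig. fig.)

678 mg

Accumulation ratio R = 1 / (1 − e^(−kτ)) = 1 / (1 − e^(−0.01310×61.0)) = 1 / (1 − 0.4497) = 1.817
Loading dose = maintenance dose × R = 373 × 1.817 ≈ 678 mg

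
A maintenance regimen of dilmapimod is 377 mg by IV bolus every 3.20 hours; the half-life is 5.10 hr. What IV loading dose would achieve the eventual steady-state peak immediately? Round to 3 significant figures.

1070 mg

k = ln 2 / 5.10 = 0.1359 hr⁻¹
Accumulation ratio R = 1 / (1 − e^(−kτ)) = 1 / (1 − e^(−0.1359×3.20)) = 1 / (1 − 0.6473) = 2.835
Loading dose = maintenance dose × R = 377 × 2.835 ≈ 1070 mg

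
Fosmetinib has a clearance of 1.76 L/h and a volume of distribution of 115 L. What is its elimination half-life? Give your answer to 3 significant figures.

k = CL / V = 1.76 / 115 = 0.01530 h⁻¹
t½ = ln 2 / k = ln 2 / 0.01530 ≈ 45.3 hours

45.3 hours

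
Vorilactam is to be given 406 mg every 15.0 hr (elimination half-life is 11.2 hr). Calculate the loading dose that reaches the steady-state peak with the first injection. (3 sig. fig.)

k = ln 2 / 11.2 = 0.06189 hr⁻¹
Accumulation ratio R = 1 / (1 − e^(−kτ)) = 1 / (1 − e^(−0.06189×15.0)) = 1 / (1 − 0.3952) = 1.653
Loading dose = maintenance dose × R = 406 × 1.653 ≈ 671 mg

671 mg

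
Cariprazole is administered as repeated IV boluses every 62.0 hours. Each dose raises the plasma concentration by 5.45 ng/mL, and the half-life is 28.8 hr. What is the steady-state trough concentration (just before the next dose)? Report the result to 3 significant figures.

1.58 ng/mL

k = ln 2 / 28.8 = 0.02407 hr⁻¹
Fraction remaining after one interval: e^(−kτ) = e^(−0.02407 × 62.0) = 0.2249
R = 1 / (1 − 0.2249) = 1.290
Css,max = 5.45 × 1.290 = 7.031 ng/mL
Css,min = Css,max × e^(−kτ) = 7.031 × 0.2249 ≈ 1.58 ng/mL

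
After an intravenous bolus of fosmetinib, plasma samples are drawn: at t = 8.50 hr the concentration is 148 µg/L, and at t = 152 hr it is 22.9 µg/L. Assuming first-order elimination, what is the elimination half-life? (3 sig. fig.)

k = ln(C₁/C₂) / (t₂ − t₁) = ln(148/22.9) / (152 − 8.50)
  = 1.866 / 143.5 = 0.01300 hr⁻¹
t½ = ln 2 / k = ln 2 / 0.01300 ≈ 53.3 hours

53.3 hours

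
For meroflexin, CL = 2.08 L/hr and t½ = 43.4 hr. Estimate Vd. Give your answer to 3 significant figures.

k = ln 2 / t½ = ln 2 / 43.4 = 0.01597 hr⁻¹
V = CL / k = 2.08 / 0.01597 ≈ 130 L

130 L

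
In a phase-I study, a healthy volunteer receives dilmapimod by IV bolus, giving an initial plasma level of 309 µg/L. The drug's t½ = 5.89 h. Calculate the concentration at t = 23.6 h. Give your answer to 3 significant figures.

k = ln 2 / 5.89 = 0.1177 h⁻¹
23.6 h is 4.007 half-lives, so C = 309 × (1/2)^4.007 = 309 × 0.06221 ≈ 19.2 µg/L

19.2 µg/L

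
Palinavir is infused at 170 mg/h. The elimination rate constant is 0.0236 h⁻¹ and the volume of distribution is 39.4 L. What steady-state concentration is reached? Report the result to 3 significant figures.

CL = k · V = 0.0236 × 39.4 = 0.9298 L/h
Css = rate / CL = 170 / 0.9298 ≈ 183 mg/L

183 mg/L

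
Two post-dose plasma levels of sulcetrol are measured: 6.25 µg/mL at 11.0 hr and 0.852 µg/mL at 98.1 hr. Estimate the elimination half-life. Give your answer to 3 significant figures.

30.3 hours

k = ln(C₁/C₂) / (t₂ − t₁) = ln(6.25/0.852) / (98.1 − 11.0)
  = 1.993 / 87.10 = 0.02288 hr⁻¹
t½ = ln 2 / k = ln 2 / 0.02288 ≈ 30.3 hours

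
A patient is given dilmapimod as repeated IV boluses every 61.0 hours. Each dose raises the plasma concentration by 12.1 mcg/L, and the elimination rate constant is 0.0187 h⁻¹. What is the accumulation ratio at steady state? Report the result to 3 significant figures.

1.47

Fraction remaining after one interval: e^(−kτ) = e^(−0.01870 × 61.0) = 0.3196
R = 1 / (1 − 0.3196) = 1 / 0.6804 ≈ 1.47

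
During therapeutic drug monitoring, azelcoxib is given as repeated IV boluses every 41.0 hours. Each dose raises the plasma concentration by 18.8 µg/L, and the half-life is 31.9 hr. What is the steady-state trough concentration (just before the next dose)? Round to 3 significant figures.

13.1 µg/L

k = ln 2 / 31.9 = 0.02173 hr⁻¹
Fraction remaining after one interval: e^(−kτ) = e^(−0.02173 × 41.0) = 0.4103
R = 1 / (1 − 0.4103) = 1.696
Css,max = 18.8 × 1.696 = 31.88 µg/L
Css,min = Css,max × e^(−kτ) = 31.88 × 0.4103 ≈ 13.1 µg/L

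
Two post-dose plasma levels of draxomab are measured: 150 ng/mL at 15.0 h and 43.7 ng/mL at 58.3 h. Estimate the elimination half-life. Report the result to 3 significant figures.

k = ln(C₁/C₂) / (t₂ − t₁) = ln(150/43.7) / (58.3 − 15.0)
  = 1.233 / 43.30 = 0.02848 h⁻¹
t½ = ln 2 / k = ln 2 / 0.02848 ≈ 24.3 hours

24.3 hours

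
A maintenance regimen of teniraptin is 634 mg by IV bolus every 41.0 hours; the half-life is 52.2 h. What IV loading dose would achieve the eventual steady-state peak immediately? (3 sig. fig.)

k = ln 2 / 52.2 = 0.01328 h⁻¹
Accumulation ratio R = 1 / (1 − e^(−kτ)) = 1 / (1 − e^(−0.01328×41.0)) = 1 / (1 − 0.5802) = 2.382
Loading dose = maintenance dose × R = 634 × 2.382 ≈ 1510 mg

1510 mg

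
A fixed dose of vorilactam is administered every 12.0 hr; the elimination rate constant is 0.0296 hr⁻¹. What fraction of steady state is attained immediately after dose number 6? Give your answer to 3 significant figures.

0.881

f_n = 1 − e^(−nkτ) = 1 − e^(−6 × 0.02960 × 12.0) = 1 − e^(−2.131) = 1 − 0.1187 ≈ 0.881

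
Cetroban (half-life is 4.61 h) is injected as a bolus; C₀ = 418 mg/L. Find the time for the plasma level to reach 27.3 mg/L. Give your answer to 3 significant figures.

18.1 hours

k = ln 2 / 4.61 = 0.1504 h⁻¹
C(t) = C₀ e^(−kt)  ⇒  t = ln(C₀/C) / k
t = ln(418/27.3) / 0.1504 = 2.729 / 0.1504 ≈ 18.1 hours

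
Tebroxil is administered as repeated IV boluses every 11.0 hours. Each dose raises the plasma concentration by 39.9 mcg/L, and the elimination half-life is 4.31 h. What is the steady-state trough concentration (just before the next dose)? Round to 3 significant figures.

8.20 mcg/L

k = ln 2 / 4.31 = 0.1608 h⁻¹
Fraction remaining after one interval: e^(−kτ) = e^(−0.1608 × 11.0) = 0.1705
R = 1 / (1 − 0.1705) = 1.206
Css,max = 39.9 × 1.206 = 48.10 mcg/L
Css,min = Css,max × e^(−kτ) = 48.10 × 0.1705 ≈ 8.20 mcg/L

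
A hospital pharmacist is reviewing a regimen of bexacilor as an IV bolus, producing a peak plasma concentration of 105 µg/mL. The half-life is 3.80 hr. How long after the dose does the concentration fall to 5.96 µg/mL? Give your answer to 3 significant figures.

k = ln 2 / 3.80 = 0.1824 hr⁻¹
C(t) = C₀ e^(−kt)  ⇒  t = ln(C₀/C) / k
t = ln(105/5.96) / 0.1824 = 2.869 / 0.1824 ≈ 15.7 hours

15.7 hours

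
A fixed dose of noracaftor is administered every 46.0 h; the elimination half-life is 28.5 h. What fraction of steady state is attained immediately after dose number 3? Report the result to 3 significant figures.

k = ln 2 / 28.5 = 0.02432 h⁻¹
f_n = 1 − e^(−nkτ) = 1 − e^(−3 × 0.02432 × 46.0) = 1 − e^(−3.356) = 1 − 0.03486 ≈ 0.965

0.965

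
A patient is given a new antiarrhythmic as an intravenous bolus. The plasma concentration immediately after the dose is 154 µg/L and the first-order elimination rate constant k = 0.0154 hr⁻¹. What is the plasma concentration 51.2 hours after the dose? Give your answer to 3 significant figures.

C(t) = C₀ e^(−kt) = 154 × e^(−0.01540 × 51.2) = 154 × e^(−0.7885) = 154 × 0.4545 ≈ 70.0 µg/L

70.0 µg/L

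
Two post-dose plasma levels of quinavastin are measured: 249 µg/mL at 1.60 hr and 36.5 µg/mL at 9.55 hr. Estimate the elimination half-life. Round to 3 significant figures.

2.87 hours

k = ln(C₁/C₂) / (t₂ − t₁) = ln(249/36.5) / (9.55 − 1.60)
  = 1.920 / 7.950 = 0.2415 hr⁻¹
t½ = ln 2 / k = ln 2 / 0.2415 ≈ 2.87 hours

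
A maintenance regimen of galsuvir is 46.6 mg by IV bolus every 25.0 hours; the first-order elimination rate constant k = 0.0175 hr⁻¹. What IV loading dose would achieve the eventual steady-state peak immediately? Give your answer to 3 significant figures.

Accumulation ratio R = 1 / (1 − e^(−kτ)) = 1 / (1 − e^(−0.01750×25.0)) = 1 / (1 − 0.6456) = 2.822
Loading dose = maintenance dose × R = 46.6 × 2.822 ≈ 132 mg

132 mg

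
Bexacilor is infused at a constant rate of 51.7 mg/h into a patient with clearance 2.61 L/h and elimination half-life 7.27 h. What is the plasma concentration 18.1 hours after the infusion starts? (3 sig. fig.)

16.3 mg/L

Css = rate / CL = 51.7 / 2.61 = 19.81 mg/L
k = ln 2 / 7.27 = 0.09534 h⁻¹
C(t) = Css (1 − e^(−kt)) = 19.81 × (1 − e^(−1.726)) = 19.81 × 0.8220 ≈ 16.3 mg/L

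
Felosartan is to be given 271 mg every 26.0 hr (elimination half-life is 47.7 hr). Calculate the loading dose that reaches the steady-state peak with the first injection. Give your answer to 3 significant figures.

k = ln 2 / 47.7 = 0.01453 hr⁻¹
Accumulation ratio R = 1 / (1 − e^(−kτ)) = 1 / (1 − e^(−0.01453×26.0)) = 1 / (1 − 0.6854) = 3.178
Loading dose = maintenance dose × R = 271 × 3.178 ≈ 861 mg

861 mg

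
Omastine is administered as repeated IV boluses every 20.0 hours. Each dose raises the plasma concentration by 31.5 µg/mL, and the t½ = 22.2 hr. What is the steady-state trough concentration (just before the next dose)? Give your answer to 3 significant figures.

36.3 µg/mL

k = ln 2 / 22.2 = 0.03122 hr⁻¹
Fraction remaining after one interval: e^(−kτ) = e^(−0.03122 × 20.0) = 0.5356
R = 1 / (1 − 0.5356) = 2.153
Css,max = 31.5 × 2.153 = 67.82 µg/mL
Css,min = Css,max × e^(−kτ) = 67.82 × 0.5356 ≈ 36.3 µg/mL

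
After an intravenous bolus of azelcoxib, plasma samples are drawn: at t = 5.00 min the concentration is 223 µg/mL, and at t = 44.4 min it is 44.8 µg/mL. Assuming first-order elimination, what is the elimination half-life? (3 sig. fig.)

k = ln(C₁/C₂) / (t₂ − t₁) = ln(223/44.8) / (44.4 − 5.00)
  = 1.605 / 39.40 = 0.04074 min⁻¹
t½ = ln 2 / k = ln 2 / 0.04074 ≈ 17.0 minutes

17.0 minutes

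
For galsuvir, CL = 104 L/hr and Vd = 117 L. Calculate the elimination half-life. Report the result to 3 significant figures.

k = CL / V = 104 / 117 = 0.8889 hr⁻¹
t½ = ln 2 / k = ln 2 / 0.8889 ≈ 0.780 hours

0.780 hours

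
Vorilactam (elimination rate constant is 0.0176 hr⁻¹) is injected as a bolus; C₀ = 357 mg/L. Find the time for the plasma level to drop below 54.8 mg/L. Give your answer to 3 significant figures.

106 hours

C(t) = C₀ e^(−kt)  ⇒  t = ln(C₀/C) / k
t = ln(357/54.8) / 0.01760 = 1.874 / 0.01760 ≈ 106 hours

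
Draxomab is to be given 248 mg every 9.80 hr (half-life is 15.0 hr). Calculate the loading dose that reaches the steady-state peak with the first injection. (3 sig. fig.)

681 mg

k = ln 2 / 15.0 = 0.04621 hr⁻¹
Accumulation ratio R = 1 / (1 − e^(−kτ)) = 1 / (1 − e^(−0.04621×9.80)) = 1 / (1 − 0.6358) = 2.746
Loading dose = maintenance dose × R = 248 × 2.746 ≈ 681 mg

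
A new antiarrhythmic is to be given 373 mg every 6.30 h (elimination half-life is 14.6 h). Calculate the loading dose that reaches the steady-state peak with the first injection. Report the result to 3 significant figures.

1440 mg

k = ln 2 / 14.6 = 0.04748 h⁻¹
Accumulation ratio R = 1 / (1 − e^(−kτ)) = 1 / (1 − e^(−0.04748×6.30)) = 1 / (1 − 0.7415) = 3.868
Loading dose = maintenance dose × R = 373 × 3.868 ≈ 1440 mg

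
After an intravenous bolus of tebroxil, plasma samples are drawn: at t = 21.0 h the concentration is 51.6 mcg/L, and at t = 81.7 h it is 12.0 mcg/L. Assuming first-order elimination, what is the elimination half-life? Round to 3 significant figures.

k = ln(C₁/C₂) / (t₂ − t₁) = ln(51.6/12.0) / (81.7 − 21.0)
  = 1.459 / 60.70 = 0.02403 h⁻¹
t½ = ln 2 / k = ln 2 / 0.02403 ≈ 28.8 hours

28.8 hours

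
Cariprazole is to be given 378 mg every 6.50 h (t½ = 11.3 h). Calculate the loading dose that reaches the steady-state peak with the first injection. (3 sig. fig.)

k = ln 2 / 11.3 = 0.06134 h⁻¹
Accumulation ratio R = 1 / (1 − e^(−kτ)) = 1 / (1 − e^(−0.06134×6.50)) = 1 / (1 − 0.6712) = 3.041
Loading dose = maintenance dose × R = 378 × 3.041 ≈ 1150 mg

1150 mg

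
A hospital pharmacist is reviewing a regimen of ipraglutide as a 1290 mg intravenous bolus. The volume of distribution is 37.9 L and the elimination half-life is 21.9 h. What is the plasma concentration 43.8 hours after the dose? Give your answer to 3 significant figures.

C₀ = dose / V = 1290 / 37.9 = 34.04 mg/L
k = ln 2 / 21.9 = 0.03165 h⁻¹
C(t) = C₀ e^(−kt) = 34.04 × e^(−0.03165 × 43.8) = 34.04 × e^(−1.386) = 34.04 × 0.2500 ≈ 8.51 mg/L

8.51 mg/L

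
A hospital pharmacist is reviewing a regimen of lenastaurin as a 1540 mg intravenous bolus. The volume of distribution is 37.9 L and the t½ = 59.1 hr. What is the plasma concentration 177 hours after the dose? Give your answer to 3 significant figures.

5.10 µg/mL

C₀ = dose / V = 1540 / 37.9 = 40.63 µg/mL
k = ln 2 / 59.1 = 0.01173 hr⁻¹
C(t) = C₀ e^(−kt) = 40.63 × e^(−0.01173 × 177) = 40.63 × e^(−2.076) = 40.63 × 0.1254 ≈ 5.10 µg/mL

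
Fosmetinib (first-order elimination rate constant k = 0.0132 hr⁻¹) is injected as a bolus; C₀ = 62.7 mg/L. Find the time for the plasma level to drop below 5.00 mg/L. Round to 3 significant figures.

C(t) = C₀ e^(−kt)  ⇒  t = ln(C₀/C) / k
t = ln(62.7/5.00) / 0.01320 = 2.529 / 0.01320 ≈ 192 hours

192 hours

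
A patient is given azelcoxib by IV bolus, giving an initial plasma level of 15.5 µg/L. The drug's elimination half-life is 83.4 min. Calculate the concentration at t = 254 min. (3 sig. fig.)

k = ln 2 / 83.4 = 0.008311 min⁻¹
254 min is 3.046 half-lives, so C = 15.5 × (1/2)^3.046 = 15.5 × 0.1211 ≈ 1.88 µg/L

1.88 µg/L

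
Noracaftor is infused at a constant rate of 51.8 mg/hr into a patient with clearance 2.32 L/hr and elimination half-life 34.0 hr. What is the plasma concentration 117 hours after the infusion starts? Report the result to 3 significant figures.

20.3 µg/mL

Css = rate / CL = 51.8 / 2.32 = 22.33 µg/mL
k = ln 2 / 34.0 = 0.02039 hr⁻¹
C(t) = Css (1 − e^(−kt)) = 22.33 × (1 − e^(−2.385)) = 22.33 × 0.9079 ≈ 20.3 µg/mL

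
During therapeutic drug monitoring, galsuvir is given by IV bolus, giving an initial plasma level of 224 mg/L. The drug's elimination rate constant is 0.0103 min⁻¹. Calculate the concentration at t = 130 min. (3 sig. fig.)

C(t) = C₀ e^(−kt) = 224 × e^(−0.01030 × 130) = 224 × e^(−1.339) = 224 × 0.2621 ≈ 58.7 mg/L

58.7 mg/L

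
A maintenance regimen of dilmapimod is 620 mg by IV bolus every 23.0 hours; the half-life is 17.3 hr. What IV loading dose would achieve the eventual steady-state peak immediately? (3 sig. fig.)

1030 mg

k = ln 2 / 17.3 = 0.04007 hr⁻¹
Accumulation ratio R = 1 / (1 − e^(−kτ)) = 1 / (1 − e^(−0.04007×23.0)) = 1 / (1 − 0.3979) = 1.661
Loading dose = maintenance dose × R = 620 × 1.661 ≈ 1030 mg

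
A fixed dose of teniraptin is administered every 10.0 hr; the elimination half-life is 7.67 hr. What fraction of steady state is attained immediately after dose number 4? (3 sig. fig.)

0.973

k = ln 2 / 7.67 = 0.09037 hr⁻¹
f_n = 1 − e^(−nkτ) = 1 − e^(−4 × 0.09037 × 10.0) = 1 − e^(−3.615) = 1 − 0.02692 ≈ 0.973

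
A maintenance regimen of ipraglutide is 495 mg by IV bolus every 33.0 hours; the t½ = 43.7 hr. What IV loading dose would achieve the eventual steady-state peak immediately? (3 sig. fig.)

1210 mg

k = ln 2 / 43.7 = 0.01586 hr⁻¹
Accumulation ratio R = 1 / (1 − e^(−kτ)) = 1 / (1 − e^(−0.01586×33.0)) = 1 / (1 − 0.5925) = 2.454
Loading dose = maintenance dose × R = 495 × 2.454 ≈ 1210 mg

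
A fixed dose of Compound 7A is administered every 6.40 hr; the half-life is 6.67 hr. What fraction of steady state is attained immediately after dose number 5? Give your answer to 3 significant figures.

0.964

k = ln 2 / 6.67 = 0.1039 hr⁻¹
f_n = 1 − e^(−nkτ) = 1 − e^(−5 × 0.1039 × 6.40) = 1 − e^(−3.325) = 1 − 0.03596 ≈ 0.964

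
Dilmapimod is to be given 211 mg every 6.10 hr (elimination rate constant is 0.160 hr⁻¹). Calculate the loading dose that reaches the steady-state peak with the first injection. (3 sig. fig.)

339 mg

Accumulation ratio R = 1 / (1 − e^(−kτ)) = 1 / (1 − e^(−0.1600×6.10)) = 1 / (1 − 0.3768) = 1.605
Loading dose = maintenance dose × R = 211 × 1.605 ≈ 339 mg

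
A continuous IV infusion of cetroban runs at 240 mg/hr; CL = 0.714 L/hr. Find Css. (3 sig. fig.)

Css = infusion rate / CL = 240 / 0.714 ≈ 336 mg/L

336 mg/L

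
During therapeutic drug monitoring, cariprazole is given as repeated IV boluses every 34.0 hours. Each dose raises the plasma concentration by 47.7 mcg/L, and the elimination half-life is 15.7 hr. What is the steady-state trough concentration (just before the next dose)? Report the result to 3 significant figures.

k = ln 2 / 15.7 = 0.04415 hr⁻¹
Fraction remaining after one interval: e^(−kτ) = e^(−0.04415 × 34.0) = 0.2229
R = 1 / (1 − 0.2229) = 1.287
Css,max = 47.7 × 1.287 = 61.38 mcg/L
Css,min = Css,max × e^(−kτ) = 61.38 × 0.2229 ≈ 13.7 mcg/L

13.7 mcg/L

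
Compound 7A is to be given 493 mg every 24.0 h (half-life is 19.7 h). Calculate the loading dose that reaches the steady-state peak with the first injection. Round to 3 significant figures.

865 mg

k = ln 2 / 19.7 = 0.03519 h⁻¹
Accumulation ratio R = 1 / (1 − e^(−kτ)) = 1 / (1 − e^(−0.03519×24.0)) = 1 / (1 − 0.4298) = 1.754
Loading dose = maintenance dose × R = 493 × 1.754 ≈ 865 mg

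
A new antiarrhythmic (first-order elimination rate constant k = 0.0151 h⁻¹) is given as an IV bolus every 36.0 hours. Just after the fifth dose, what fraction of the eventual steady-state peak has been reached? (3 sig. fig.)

0.934

f_n = 1 − e^(−nkτ) = 1 − e^(−5 × 0.01510 × 36.0) = 1 − e^(−2.718) = 1 − 0.06601 ≈ 0.934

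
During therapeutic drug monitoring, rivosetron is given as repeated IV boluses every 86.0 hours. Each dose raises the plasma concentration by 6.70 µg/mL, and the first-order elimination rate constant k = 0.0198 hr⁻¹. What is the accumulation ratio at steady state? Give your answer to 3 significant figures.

1.22

Fraction remaining after one interval: e^(−kτ) = e^(−0.01980 × 86.0) = 0.1822
R = 1 / (1 − 0.1822) = 1 / 0.8178 ≈ 1.22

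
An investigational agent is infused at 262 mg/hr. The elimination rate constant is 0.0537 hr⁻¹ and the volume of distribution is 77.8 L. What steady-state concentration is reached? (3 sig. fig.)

62.7 µg/mL

CL = k · V = 0.0537 × 77.8 = 4.178 L/hr
Css = rate / CL = 262 / 4.178 ≈ 62.7 µg/mL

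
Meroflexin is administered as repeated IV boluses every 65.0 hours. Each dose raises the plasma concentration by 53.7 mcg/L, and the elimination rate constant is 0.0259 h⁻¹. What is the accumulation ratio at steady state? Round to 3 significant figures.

1.23

Fraction remaining after one interval: e^(−kτ) = e^(−0.02590 × 65.0) = 0.1857
R = 1 / (1 − 0.1857) = 1 / 0.8143 ≈ 1.23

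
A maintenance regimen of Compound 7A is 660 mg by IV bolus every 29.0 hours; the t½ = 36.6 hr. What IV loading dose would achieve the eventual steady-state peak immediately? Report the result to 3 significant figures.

1560 mg

k = ln 2 / 36.6 = 0.01894 hr⁻¹
Accumulation ratio R = 1 / (1 − e^(−kτ)) = 1 / (1 − e^(−0.01894×29.0)) = 1 / (1 − 0.5774) = 2.366
Loading dose = maintenance dose × R = 660 × 2.366 ≈ 1560 mg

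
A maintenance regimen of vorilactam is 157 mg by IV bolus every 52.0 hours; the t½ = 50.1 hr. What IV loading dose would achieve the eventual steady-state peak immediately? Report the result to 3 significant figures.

k = ln 2 / 50.1 = 0.01384 hr⁻¹
Accumulation ratio R = 1 / (1 − e^(−kτ)) = 1 / (1 − e^(−0.01384×52.0)) = 1 / (1 − 0.4870) = 1.949
Loading dose = maintenance dose × R = 157 × 1.949 ≈ 306 mg

306 mg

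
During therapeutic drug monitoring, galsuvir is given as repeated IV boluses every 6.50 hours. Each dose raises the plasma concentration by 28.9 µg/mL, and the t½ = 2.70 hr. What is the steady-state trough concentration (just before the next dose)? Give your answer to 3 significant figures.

6.71 µg/mL

k = ln 2 / 2.70 = 0.2567 hr⁻¹
Fraction remaining after one interval: e^(−kτ) = e^(−0.2567 × 6.50) = 0.1885
R = 1 / (1 − 0.1885) = 1.232
Css,max = 28.9 × 1.232 = 35.61 µg/mL
Css,min = Css,max × e^(−kτ) = 35.61 × 0.1885 ≈ 6.71 µg/mL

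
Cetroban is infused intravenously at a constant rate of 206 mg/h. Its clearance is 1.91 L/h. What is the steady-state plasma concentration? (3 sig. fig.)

Css = infusion rate / CL = 206 / 1.91 ≈ 108 µg/mL

108 µg/mL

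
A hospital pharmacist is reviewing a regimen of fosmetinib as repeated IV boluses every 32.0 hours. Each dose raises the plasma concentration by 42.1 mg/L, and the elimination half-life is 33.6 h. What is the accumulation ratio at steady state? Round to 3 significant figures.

2.07

k = ln 2 / 33.6 = 0.02063 h⁻¹
Fraction remaining after one interval: e^(−kτ) = e^(−0.02063 × 32.0) = 0.5168
R = 1 / (1 − 0.5168) = 1 / 0.4832 ≈ 2.07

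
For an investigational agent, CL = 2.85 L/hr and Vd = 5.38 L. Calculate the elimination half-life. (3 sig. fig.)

k = CL / V = 2.85 / 5.38 = 0.5297 hr⁻¹
t½ = ln 2 / k = ln 2 / 0.5297 ≈ 1.31 hours

1.31 hours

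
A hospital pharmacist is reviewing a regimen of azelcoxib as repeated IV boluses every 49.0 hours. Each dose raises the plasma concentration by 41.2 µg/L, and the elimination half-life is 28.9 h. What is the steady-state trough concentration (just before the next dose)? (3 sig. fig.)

k = ln 2 / 28.9 = 0.02398 h⁻¹
Fraction remaining after one interval: e^(−kτ) = e^(−0.02398 × 49.0) = 0.3087
R = 1 / (1 − 0.3087) = 1.447
Css,max = 41.2 × 1.447 = 59.60 µg/L
Css,min = Css,max × e^(−kτ) = 59.60 × 0.3087 ≈ 18.4 µg/L

18.4 µg/L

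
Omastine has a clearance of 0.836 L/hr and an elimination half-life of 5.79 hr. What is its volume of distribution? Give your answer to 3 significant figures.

k = ln 2 / t½ = ln 2 / 5.79 = 0.1197 hr⁻¹
V = CL / k = 0.836 / 0.1197 ≈ 6.98 L

6.98 L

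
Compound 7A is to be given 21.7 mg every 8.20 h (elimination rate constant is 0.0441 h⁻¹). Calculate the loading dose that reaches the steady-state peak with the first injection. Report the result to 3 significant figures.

Accumulation ratio R = 1 / (1 − e^(−kτ)) = 1 / (1 − e^(−0.04410×8.20)) = 1 / (1 − 0.6965) = 3.295
Loading dose = maintenance dose × R = 21.7 × 3.295 ≈ 71.5 mg

71.5 mg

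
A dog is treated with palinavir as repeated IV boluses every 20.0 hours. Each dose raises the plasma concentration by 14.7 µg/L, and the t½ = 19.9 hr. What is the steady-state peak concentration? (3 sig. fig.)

k = ln 2 / 19.9 = 0.03483 hr⁻¹
Fraction remaining after one interval: e^(−kτ) = e^(−0.03483 × 20.0) = 0.4983
R = 1 / (1 − 0.4983) = 1.993
Css,max = 14.7 × 1.993 ≈ 29.3 µg/L

29.3 µg/L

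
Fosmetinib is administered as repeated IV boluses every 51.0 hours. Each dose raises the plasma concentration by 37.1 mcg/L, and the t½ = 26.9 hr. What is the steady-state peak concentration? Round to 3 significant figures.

k = ln 2 / 26.9 = 0.02577 hr⁻¹
Fraction remaining after one interval: e^(−kτ) = e^(−0.02577 × 51.0) = 0.2687
R = 1 / (1 − 0.2687) = 1.367
Css,max = 37.1 × 1.367 ≈ 50.7 mcg/L

50.7 mcg/L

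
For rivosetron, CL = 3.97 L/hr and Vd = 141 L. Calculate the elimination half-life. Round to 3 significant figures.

k = CL / V = 3.97 / 141 = 0.02816 hr⁻¹
t½ = ln 2 / k = ln 2 / 0.02816 ≈ 24.6 hours

24.6 hours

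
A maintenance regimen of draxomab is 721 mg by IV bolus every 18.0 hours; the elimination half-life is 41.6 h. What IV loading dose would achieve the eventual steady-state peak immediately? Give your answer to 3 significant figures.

k = ln 2 / 41.6 = 0.01666 h⁻¹
Accumulation ratio R = 1 / (1 − e^(−kτ)) = 1 / (1 − e^(−0.01666×18.0)) = 1 / (1 − 0.7409) = 3.859
Loading dose = maintenance dose × R = 721 × 3.859 ≈ 2780 mg

2780 mg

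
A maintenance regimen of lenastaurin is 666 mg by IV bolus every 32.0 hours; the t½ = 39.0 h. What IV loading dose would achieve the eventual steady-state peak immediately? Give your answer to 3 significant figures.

k = ln 2 / 39.0 = 0.01777 h⁻¹
Accumulation ratio R = 1 / (1 − e^(−kτ)) = 1 / (1 − e^(−0.01777×32.0)) = 1 / (1 − 0.5662) = 2.305
Loading dose = maintenance dose × R = 666 × 2.305 ≈ 1540 mg

1540 mg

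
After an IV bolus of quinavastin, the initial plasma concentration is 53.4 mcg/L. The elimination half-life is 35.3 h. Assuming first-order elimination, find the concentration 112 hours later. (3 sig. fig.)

5.92 mcg/L

k = ln 2 / 35.3 = 0.01964 h⁻¹
112 h is 3.173 half-lives, so C = 53.4 × (1/2)^3.173 = 53.4 × 0.1109 ≈ 5.92 mcg/L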